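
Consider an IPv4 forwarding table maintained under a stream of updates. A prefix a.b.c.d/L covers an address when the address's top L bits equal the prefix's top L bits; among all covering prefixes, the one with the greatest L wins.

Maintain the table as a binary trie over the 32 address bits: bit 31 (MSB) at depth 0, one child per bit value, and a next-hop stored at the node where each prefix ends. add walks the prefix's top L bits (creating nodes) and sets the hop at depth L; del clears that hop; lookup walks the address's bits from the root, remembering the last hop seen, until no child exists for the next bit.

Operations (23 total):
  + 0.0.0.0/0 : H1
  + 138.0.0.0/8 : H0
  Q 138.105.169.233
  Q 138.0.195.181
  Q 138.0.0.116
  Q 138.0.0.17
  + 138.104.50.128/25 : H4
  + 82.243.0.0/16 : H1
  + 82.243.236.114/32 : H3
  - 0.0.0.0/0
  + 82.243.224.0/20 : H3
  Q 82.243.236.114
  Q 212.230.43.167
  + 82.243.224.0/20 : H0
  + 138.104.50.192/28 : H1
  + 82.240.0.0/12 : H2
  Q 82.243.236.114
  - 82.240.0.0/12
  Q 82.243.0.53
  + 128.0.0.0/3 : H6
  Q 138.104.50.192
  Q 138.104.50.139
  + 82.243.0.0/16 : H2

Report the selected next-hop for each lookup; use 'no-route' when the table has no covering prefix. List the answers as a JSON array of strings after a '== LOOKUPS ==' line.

Trace:
  + 0.0.0.0/0 (H1) depth=0
  + 138.0.0.0/8 (H0) depth=8
  Q 138.105.169.233: descend 10001010 ; hops seen [H1,H0] ; pick H0
  Q 138.0.195.181: descend 10001010 ; hops seen [H1,H0] ; pick H0
  Q 138.0.0.116: descend 10001010 ; hops seen [H1,H0] ; pick H0
  Q 138.0.0.17: descend 10001010 ; hops seen [H1,H0] ; pick H0
  + 138.104.50.128/25 (H4) depth=25
  + 82.243.0.0/16 (H1) depth=16
  + 82.243.236.114/32 (H3) depth=32
  del 0.0.0.0/0 (clear depth 0)
  + 82.243.224.0/20 (H3) depth=20
  Q 82.243.236.114: descend 01010010111100111110110001110010 ; hops seen [H1,H3,H3] ; pick H3
  Q 212.230.43.167: descend 1 ; hops seen [∅] ; pick no-route
  + 82.243.224.0/20 (H0) depth=20
  + 138.104.50.192/28 (H1) depth=28
  + 82.240.0.0/12 (H2) depth=12
  Q 82.243.236.114: descend 01010010111100111110110001110010 ; hops seen [H2,H1,H0,H3] ; pick H3
  del 82.240.0.0/12 (clear depth 12)
  Q 82.243.0.53: descend 0101001011110011 ; hops seen [H1] ; pick H1
  + 128.0.0.0/3 (H6) depth=3
  Q 138.104.50.192: descend 1000101001101000001100101100 ; hops seen [H6,H0,H4,H1] ; pick H1
  Q 138.104.50.139: descend 1000101001101000001100101 ; hops seen [H6,H0,H4] ; pick H4
  + 82.243.0.0/16 (H2) depth=16

== LOOKUPS ==
["H0","H0","H0","H0","H3","no-route","H3","H1","H1","H4"]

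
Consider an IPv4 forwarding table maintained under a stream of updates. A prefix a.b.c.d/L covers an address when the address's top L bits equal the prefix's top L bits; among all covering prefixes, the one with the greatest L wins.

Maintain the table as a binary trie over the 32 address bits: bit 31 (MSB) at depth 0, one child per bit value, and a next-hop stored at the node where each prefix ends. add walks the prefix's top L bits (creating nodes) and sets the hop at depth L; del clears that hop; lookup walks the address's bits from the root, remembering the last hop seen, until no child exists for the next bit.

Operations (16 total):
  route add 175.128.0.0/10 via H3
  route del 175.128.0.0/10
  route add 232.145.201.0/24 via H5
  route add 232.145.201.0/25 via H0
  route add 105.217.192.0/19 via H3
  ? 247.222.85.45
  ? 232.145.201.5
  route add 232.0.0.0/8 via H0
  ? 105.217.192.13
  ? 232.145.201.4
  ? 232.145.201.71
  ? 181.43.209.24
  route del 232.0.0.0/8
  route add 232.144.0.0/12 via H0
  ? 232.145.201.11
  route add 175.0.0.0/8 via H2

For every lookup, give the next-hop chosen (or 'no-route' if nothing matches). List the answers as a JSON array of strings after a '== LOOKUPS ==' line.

Process each operation:
  + 175.128.0.0/10 (H3) depth=10
  - 175.128.0.0/10 clear@10
  + 232.145.201.0/24 (H5) depth=24
  + 232.145.201.0/25 (H0) depth=25
  + 105.217.192.0/19 (H3) depth=19
  lookup 247.222.85.45: bits 111 walk d0:-→d1:-→d2:-→d3:- -> no-route
  lookup 232.145.201.5: bits 1110100010010001110010010 walk d0:-→d1:-→d2:-→d3:-→d4:-→d5:-→d6:-→d7:-→d8:-→d9:-→d10:-→d11:-→d12:-→d13:-→d14:-→d15:-→d16:-→d17:-→d18:-→d19:-→d20:-→d21:-→d22:-→d23:-→d24:H5→d25:H0 -> H0
  + 232.0.0.0/8 (H0) depth=8
  lookup 105.217.192.13: bits 0110100111011001110 walk d0:-→d1:-→d2:-→d3:-→d4:-→d5:-→d6:-→d7:-→d8:-→d9:-→d10:-→d11:-→d12:-→d13:-→d14:-→d15:-→d16:-→d17:-→d18:-→d19:H3 -> H3
  lookup 232.145.201.4: bits 1110100010010001110010010 walk d0:-→d1:-→d2:-→d3:-→d4:-→d5:-→d6:-→d7:-→d8:H0→d9:-→d10:-→d11:-→d12:-→d13:-→d14:-→d15:-→d16:-→d17:-→d18:-→d19:-→d20:-→d21:-→d22:-→d23:-→d24:H5→d25:H0 -> H0
  lookup 232.145.201.71: bits 1110100010010001110010010 walk d0:-→d1:-→d2:-→d3:-→d4:-→d5:-→d6:-→d7:-→d8:H0→d9:-→d10:-→d11:-→d12:-→d13:-→d14:-→d15:-→d16:-→d17:-→d18:-→d19:-→d20:-→d21:-→d22:-→d23:-→d24:H5→d25:H0 -> H0
  lookup 181.43.209.24: bits 101 walk d0:-→d1:-→d2:-→d3:- -> no-route
  - 232.0.0.0/8 clear@8
  + 232.144.0.0/12 (H0) depth=12
  lookup 232.145.201.11: bits 1110100010010001110010010 walk d0:-→d1:-→d2:-→d3:-→d4:-→d5:-→d6:-→d7:-→d8:-→d9:-→d10:-→d11:-→d12:H0→d13:-→d14:-→d15:-→d16:-→d17:-→d18:-→d19:-→d20:-→d21:-→d22:-→d23:-→d24:H5→d25:H0 -> H0
  + 175.0.0.0/8 (H2) depth=8

== LOOKUPS ==
["no-route","H0","H3","H0","H0","no-route","H0"]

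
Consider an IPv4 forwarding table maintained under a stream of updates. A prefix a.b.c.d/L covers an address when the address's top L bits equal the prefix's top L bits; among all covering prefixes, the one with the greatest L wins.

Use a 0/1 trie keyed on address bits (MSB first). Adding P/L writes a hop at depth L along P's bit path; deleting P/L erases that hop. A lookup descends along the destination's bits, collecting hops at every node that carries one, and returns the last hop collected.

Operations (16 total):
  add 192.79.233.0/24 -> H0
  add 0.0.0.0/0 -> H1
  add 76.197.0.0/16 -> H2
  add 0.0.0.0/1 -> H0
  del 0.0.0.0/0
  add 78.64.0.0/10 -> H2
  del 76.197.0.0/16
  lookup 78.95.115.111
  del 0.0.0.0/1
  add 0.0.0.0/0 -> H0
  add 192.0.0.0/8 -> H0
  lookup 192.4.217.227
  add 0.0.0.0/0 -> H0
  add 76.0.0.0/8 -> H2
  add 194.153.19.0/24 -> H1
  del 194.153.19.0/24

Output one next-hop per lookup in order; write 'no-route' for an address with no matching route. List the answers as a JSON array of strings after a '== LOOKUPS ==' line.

Trace:
  + 192.79.233.0/24 (H0) depth=24
  + 0.0.0.0/0 (H1) depth=0
  + 76.197.0.0/16 (H2) depth=16
  + 0.0.0.0/1 (H0) depth=1
  del 0.0.0.0/0 (clear depth 0)
  + 78.64.0.0/10 (H2) depth=10
  del 76.197.0.0/16 (clear depth 16)
  lookup 78.95.115.111: bits 0100111001 walk d0:-→d1:H0→d2:-→d3:-→d4:-→d5:-→d6:-→d7:-→d8:-→d9:-→d10:H2 -> H2
  del 0.0.0.0/1 (clear depth 1)
  + 0.0.0.0/0 (H0) depth=0
  + 192.0.0.0/8 (H0) depth=8
  lookup 192.4.217.227: bits 110000000 walk d0:H0→d1:-→d2:-→d3:-→d4:-→d5:-→d6:-→d7:-→d8:H0→d9:- -> H0
  + 0.0.0.0/0 (H0) depth=0
  + 76.0.0.0/8 (H2) depth=8
  + 194.153.19.0/24 (H1) depth=24
  del 194.153.19.0/24 (clear depth 24)

== LOOKUPS ==
["H2","H0"]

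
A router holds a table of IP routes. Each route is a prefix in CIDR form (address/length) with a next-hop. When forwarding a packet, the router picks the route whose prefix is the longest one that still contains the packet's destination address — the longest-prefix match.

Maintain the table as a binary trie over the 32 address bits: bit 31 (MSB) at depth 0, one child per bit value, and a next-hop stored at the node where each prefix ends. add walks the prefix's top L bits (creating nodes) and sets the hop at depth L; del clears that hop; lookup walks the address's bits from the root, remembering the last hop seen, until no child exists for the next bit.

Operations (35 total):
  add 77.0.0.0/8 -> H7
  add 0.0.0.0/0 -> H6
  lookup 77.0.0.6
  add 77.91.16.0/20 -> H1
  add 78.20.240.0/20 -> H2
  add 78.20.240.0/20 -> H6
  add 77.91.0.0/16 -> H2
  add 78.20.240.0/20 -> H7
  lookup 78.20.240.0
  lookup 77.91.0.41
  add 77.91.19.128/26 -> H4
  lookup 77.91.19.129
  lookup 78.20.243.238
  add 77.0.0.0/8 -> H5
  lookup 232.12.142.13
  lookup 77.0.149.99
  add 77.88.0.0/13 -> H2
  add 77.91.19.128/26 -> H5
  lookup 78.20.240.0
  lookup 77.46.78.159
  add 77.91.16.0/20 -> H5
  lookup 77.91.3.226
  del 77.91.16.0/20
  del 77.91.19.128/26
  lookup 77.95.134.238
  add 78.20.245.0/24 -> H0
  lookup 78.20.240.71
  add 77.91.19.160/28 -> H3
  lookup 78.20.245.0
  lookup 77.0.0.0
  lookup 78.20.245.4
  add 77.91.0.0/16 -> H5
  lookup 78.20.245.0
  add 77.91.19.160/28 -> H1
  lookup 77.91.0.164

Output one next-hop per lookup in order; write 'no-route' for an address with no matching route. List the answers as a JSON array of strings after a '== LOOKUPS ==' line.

Trace:
  add 77.0.0.0/8 -> H7 at depth 8
  add 0.0.0.0/0 -> H6 at depth 0
  ? 77.0.0.6  path d0:H6→d1:-→d2:-→d3:-→d4:-→d5:-→d6:-→d7:-→d8:H7  best=H7
  add 77.91.16.0/20 -> H1 at depth 20
  add 78.20.240.0/20 -> H2 at depth 20
  add 78.20.240.0/20 -> H6 at depth 20
  add 77.91.0.0/16 -> H2 at depth 16
  add 78.20.240.0/20 -> H7 at depth 20
  ? 78.20.240.0  path d0:H6→d1:-→d2:-→d3:-→d4:-→d5:-→d6:-→d7:-→d8:-→d9:-→d10:-→d11:-→d12:-→d13:-→d14:-→d15:-→d16:-→d17:-→d18:-→d19:-→d20:H7  best=H7
  ? 77.91.0.41  path d0:H6→d1:-→d2:-→d3:-→d4:-→d5:-→d6:-→d7:-→d8:H7→d9:-→d10:-→d11:-→d12:-→d13:-→d14:-→d15:-→d16:H2→d17:-→d18:-→d19:-  best=H2
  add 77.91.19.128/26 -> H4 at depth 26
  ? 77.91.19.129  path d0:H6→d1:-→d2:-→d3:-→d4:-→d5:-→d6:-→d7:-→d8:H7→d9:-→d10:-→d11:-→d12:-→d13:-→d14:-→d15:-→d16:H2→d17:-→d18:-→d19:-→d20:H1→d21:-→d22:-→d23:-→d24:-→d25:-→d26:H4  best=H4
  ? 78.20.243.238  path d0:H6→d1:-→d2:-→d3:-→d4:-→d5:-→d6:-→d7:-→d8:-→d9:-→d10:-→d11:-→d12:-→d13:-→d14:-→d15:-→d16:-→d17:-→d18:-→d19:-→d20:H7  best=H7
  add 77.0.0.0/8 -> H5 at depth 8
  ? 232.12.142.13  path d0:H6  best=H6
  ? 77.0.149.99  path d0:H6→d1:-→d2:-→d3:-→d4:-→d5:-→d6:-→d7:-→d8:H5→d9:-  best=H5
  add 77.88.0.0/13 -> H2 at depth 13
  add 77.91.19.128/26 -> H5 at depth 26
  ? 78.20.240.0  path d0:H6→d1:-→d2:-→d3:-→d4:-→d5:-→d6:-→d7:-→d8:-→d9:-→d10:-→d11:-→d12:-→d13:-→d14:-→d15:-→d16:-→d17:-→d18:-→d19:-→d20:H7  best=H7
  ? 77.46.78.159  path d0:H6→d1:-→d2:-→d3:-→d4:-→d5:-→d6:-→d7:-→d8:H5→d9:-  best=H5
  add 77.91.16.0/20 -> H5 at depth 20
  ? 77.91.3.226  path d0:H6→d1:-→d2:-→d3:-→d4:-→d5:-→d6:-→d7:-→d8:H5→d9:-→d10:-→d11:-→d12:-→d13:H2→d14:-→d15:-→d16:H2→d17:-→d18:-→d19:-  best=H2
  - 77.91.16.0/20 clear@20
  - 77.91.19.128/26 clear@26
  ? 77.95.134.238  path d0:H6→d1:-→d2:-→d3:-→d4:-→d5:-→d6:-→d7:-→d8:H5→d9:-→d10:-→d11:-→d12:-→d13:H2  best=H2
  add 78.20.245.0/24 -> H0 at depth 24
  ? 78.20.240.71  path d0:H6→d1:-→d2:-→d3:-→d4:-→d5:-→d6:-→d7:-→d8:-→d9:-→d10:-→d11:-→d12:-→d13:-→d14:-→d15:-→d16:-→d17:-→d18:-→d19:-→d20:H7→d21:-  best=H7
  add 77.91.19.160/28 -> H3 at depth 28
  ? 78.20.245.0  path d0:H6→d1:-→d2:-→d3:-→d4:-→d5:-→d6:-→d7:-→d8:-→d9:-→d10:-→d11:-→d12:-→d13:-→d14:-→d15:-→d16:-→d17:-→d18:-→d19:-→d20:H7→d21:-→d22:-→d23:-→d24:H0  best=H0
  ? 77.0.0.0  path d0:H6→d1:-→d2:-→d3:-→d4:-→d5:-→d6:-→d7:-→d8:H5→d9:-  best=H5
  ? 78.20.245.4  path d0:H6→d1:-→d2:-→d3:-→d4:-→d5:-→d6:-→d7:-→d8:-→d9:-→d10:-→d11:-→d12:-→d13:-→d14:-→d15:-→d16:-→d17:-→d18:-→d19:-→d20:H7→d21:-→d22:-→d23:-→d24:H0  best=H0
  add 77.91.0.0/16 -> H5 at depth 16
  ? 78.20.245.0  path d0:H6→d1:-→d2:-→d3:-→d4:-→d5:-→d6:-→d7:-→d8:-→d9:-→d10:-→d11:-→d12:-→d13:-→d14:-→d15:-→d16:-→d17:-→d18:-→d19:-→d20:H7→d21:-→d22:-→d23:-→d24:H0  best=H0
  add 77.91.19.160/28 -> H1 at depth 28
  ? 77.91.0.164  path d0:H6→d1:-→d2:-→d3:-→d4:-→d5:-→d6:-→d7:-→d8:H5→d9:-→d10:-→d11:-→d12:-→d13:H2→d14:-→d15:-→d16:H5→d17:-→d18:-→d19:-  best=H5

== LOOKUPS ==
["H7","H7","H2","H4","H7","H6","H5","H7","H5","H2","H2","H7","H0","H5","H0","H0","H5"]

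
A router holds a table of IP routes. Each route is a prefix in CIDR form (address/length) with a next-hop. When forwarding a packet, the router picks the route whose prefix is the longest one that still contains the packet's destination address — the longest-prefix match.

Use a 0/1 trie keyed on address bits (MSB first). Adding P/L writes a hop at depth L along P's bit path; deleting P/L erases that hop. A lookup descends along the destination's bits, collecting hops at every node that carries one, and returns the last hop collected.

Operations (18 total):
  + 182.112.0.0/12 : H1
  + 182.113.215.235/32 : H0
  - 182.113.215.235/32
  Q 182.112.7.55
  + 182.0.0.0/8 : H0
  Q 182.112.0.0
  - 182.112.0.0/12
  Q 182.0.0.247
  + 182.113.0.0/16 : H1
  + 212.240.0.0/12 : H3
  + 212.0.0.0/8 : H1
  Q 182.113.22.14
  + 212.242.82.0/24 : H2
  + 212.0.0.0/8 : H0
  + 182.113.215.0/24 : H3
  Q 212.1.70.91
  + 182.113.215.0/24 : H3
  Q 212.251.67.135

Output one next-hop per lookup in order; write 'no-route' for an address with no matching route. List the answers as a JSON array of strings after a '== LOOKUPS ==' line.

Apply in order:
  + 182.112.0.0/12 (H1) depth=12
  + 182.113.215.235/32 (H0) depth=32
  del 182.113.215.235/32 (clear depth 32)
  Q 182.112.7.55: descend 101101100111000 ; hops seen [H1] ; pick H1
  + 182.0.0.0/8 (H0) depth=8
  Q 182.112.0.0: descend 101101100111000 ; hops seen [H0,H1] ; pick H1
  del 182.112.0.0/12 (clear depth 12)
  Q 182.0.0.247: descend 101101100 ; hops seen [H0] ; pick H0
  + 182.113.0.0/16 (H1) depth=16
  + 212.240.0.0/12 (H3) depth=12
  + 212.0.0.0/8 (H1) depth=8
  Q 182.113.22.14: descend 1011011001110001 ; hops seen [H0,H1] ; pick H1
  + 212.242.82.0/24 (H2) depth=24
  + 212.0.0.0/8 (H0) depth=8
  + 182.113.215.0/24 (H3) depth=24
  Q 212.1.70.91: descend 11010100 ; hops seen [H0] ; pick H0
  + 182.113.215.0/24 (H3) depth=24
  Q 212.251.67.135: descend 110101001111 ; hops seen [H0,H3] ; pick H3

== LOOKUPS ==
["H1","H1","H0","H1","H0","H3"]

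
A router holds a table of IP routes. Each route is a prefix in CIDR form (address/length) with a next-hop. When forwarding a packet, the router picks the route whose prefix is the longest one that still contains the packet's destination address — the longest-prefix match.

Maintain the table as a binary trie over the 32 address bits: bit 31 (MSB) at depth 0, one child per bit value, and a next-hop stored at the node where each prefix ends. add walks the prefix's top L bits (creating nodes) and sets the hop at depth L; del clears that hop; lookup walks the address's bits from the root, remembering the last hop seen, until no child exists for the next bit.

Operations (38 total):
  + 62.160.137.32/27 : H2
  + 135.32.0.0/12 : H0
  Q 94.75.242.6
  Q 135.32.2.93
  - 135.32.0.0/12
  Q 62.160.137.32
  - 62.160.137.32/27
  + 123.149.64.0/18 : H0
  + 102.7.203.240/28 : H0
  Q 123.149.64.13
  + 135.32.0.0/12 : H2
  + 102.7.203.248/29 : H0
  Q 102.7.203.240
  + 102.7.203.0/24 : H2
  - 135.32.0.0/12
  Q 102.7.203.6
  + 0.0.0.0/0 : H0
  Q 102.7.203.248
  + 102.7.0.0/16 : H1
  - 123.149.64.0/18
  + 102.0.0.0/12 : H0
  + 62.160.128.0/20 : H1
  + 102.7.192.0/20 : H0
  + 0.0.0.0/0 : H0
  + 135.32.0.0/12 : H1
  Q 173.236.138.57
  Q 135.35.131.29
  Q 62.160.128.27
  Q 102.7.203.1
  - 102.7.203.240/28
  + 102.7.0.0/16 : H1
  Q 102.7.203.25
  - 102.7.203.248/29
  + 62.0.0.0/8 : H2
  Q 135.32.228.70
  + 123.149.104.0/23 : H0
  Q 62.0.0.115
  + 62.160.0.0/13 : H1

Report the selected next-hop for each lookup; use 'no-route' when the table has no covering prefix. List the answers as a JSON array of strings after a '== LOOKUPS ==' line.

Trace:
  + 62.160.137.32/27 (H2) depth=27
  + 135.32.0.0/12 (H0) depth=12
  Q 94.75.242.6: descend 0 ; hops seen [∅] ; pick no-route
  Q 135.32.2.93: descend 100001110010 ; hops seen [H0] ; pick H0
  - 135.32.0.0/12 clear@12
  Q 62.160.137.32: descend 001111101010000010001001001 ; hops seen [H2] ; pick H2
  - 62.160.137.32/27 clear@27
  + 123.149.64.0/18 (H0) depth=18
  + 102.7.203.240/28 (H0) depth=28
  Q 123.149.64.13: descend 011110111001010101 ; hops seen [H0] ; pick H0
  + 135.32.0.0/12 (H2) depth=12
  + 102.7.203.248/29 (H0) depth=29
  Q 102.7.203.240: descend 0110011000000111110010111111 ; hops seen [H0] ; pick H0
  + 102.7.203.0/24 (H2) depth=24
  - 135.32.0.0/12 clear@12
  Q 102.7.203.6: descend 011001100000011111001011 ; hops seen [H2] ; pick H2
  + 0.0.0.0/0 (H0) depth=0
  Q 102.7.203.248: descend 01100110000001111100101111111 ; hops seen [H0,H2,H0,H0] ; pick H0
  + 102.7.0.0/16 (H1) depth=16
  - 123.149.64.0/18 clear@18
  + 102.0.0.0/12 (H0) depth=12
  + 62.160.128.0/20 (H1) depth=20
  + 102.7.192.0/20 (H0) depth=20
  + 0.0.0.0/0 (H0) depth=0
  + 135.32.0.0/12 (H1) depth=12
  Q 173.236.138.57: descend 10 ; hops seen [H0] ; pick H0
  Q 135.35.131.29: descend 100001110010 ; hops seen [H0,H1] ; pick H1
  Q 62.160.128.27: descend 00111110101000001000 ; hops seen [H0,H1] ; pick H1
  Q 102.7.203.1: descend 011001100000011111001011 ; hops seen [H0,H0,H1,H0,H2] ; pick H2
  - 102.7.203.240/28 clear@28
  + 102.7.0.0/16 (H1) depth=16
  Q 102.7.203.25: descend 011001100000011111001011 ; hops seen [H0,H0,H1,H0,H2] ; pick H2
  - 102.7.203.248/29 clear@29
  + 62.0.0.0/8 (H2) depth=8
  Q 135.32.228.70: descend 100001110010 ; hops seen [H0,H1] ; pick H1
  + 123.149.104.0/23 (H0) depth=23
  Q 62.0.0.115: descend 00111110 ; hops seen [H0,H2] ; pick H2
  + 62.160.0.0/13 (H1) depth=13

== LOOKUPS ==
["no-route","H0","H2","H0","H0","H2","H0","H0","H1","H1","H2","H2","H1","H2"]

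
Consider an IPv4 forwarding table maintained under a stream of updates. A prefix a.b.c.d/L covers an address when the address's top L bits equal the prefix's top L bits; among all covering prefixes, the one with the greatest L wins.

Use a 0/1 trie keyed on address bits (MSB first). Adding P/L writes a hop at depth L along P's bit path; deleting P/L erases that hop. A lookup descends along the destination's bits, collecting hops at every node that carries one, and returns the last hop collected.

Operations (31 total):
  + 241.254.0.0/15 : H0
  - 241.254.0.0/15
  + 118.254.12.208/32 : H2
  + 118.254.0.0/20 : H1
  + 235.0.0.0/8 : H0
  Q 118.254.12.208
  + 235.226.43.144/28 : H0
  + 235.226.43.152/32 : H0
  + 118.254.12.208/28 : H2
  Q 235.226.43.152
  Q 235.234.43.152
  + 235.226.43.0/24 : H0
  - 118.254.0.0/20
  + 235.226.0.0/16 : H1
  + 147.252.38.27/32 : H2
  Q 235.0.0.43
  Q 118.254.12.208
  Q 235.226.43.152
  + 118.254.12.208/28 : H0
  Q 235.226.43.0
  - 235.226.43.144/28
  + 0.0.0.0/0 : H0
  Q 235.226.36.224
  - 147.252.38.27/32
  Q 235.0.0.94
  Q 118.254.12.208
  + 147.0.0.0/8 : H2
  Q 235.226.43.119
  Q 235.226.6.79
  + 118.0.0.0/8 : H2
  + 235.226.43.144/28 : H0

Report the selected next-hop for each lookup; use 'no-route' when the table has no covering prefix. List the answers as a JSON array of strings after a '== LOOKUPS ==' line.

Trace:
  add 241.254.0.0/15 -> H0 at depth 15
  del 241.254.0.0/15 (clear depth 15)
  add 118.254.12.208/32 -> H2 at depth 32
  add 118.254.0.0/20 -> H1 at depth 20
  add 235.0.0.0/8 -> H0 at depth 8
  lookup 118.254.12.208: bits 01110110111111100000110011010000 walk d0:-→d1:-→d2:-→d3:-→d4:-→d5:-→d6:-→d7:-→d8:-→d9:-→d10:-→d11:-→d12:-→d13:-→d14:-→d15:-→d16:-→d17:-→d18:-→d19:-→d20:H1→d21:-→d22:-→d23:-→d24:-→d25:-→d26:-→d27:-→d28:-→d29:-→d30:-→d31:-→d32:H2 -> H2
  add 235.226.43.144/28 -> H0 at depth 28
  add 235.226.43.152/32 -> H0 at depth 32
  add 118.254.12.208/28 -> H2 at depth 28
  lookup 235.226.43.152: bits 11101011111000100010101110011000 walk d0:-→d1:-→d2:-→d3:-→d4:-→d5:-→d6:-→d7:-→d8:H0→d9:-→d10:-→d11:-→d12:-→d13:-→d14:-→d15:-→d16:-→d17:-→d18:-→d19:-→d20:-→d21:-→d22:-→d23:-→d24:-→d25:-→d26:-→d27:-→d28:H0→d29:-→d30:-→d31:-→d32:H0 -> H0
  lookup 235.234.43.152: bits 111010111110 walk d0:-→d1:-→d2:-→d3:-→d4:-→d5:-→d6:-→d7:-→d8:H0→d9:-→d10:-→d11:-→d12:- -> H0
  add 235.226.43.0/24 -> H0 at depth 24
  del 118.254.0.0/20 (clear depth 20)
  add 235.226.0.0/16 -> H1 at depth 16
  add 147.252.38.27/32 -> H2 at depth 32
  lookup 235.0.0.43: bits 11101011 walk d0:-→d1:-→d2:-→d3:-→d4:-→d5:-→d6:-→d7:-→d8:H0 -> H0
  lookup 118.254.12.208: bits 01110110111111100000110011010000 walk d0:-→d1:-→d2:-→d3:-→d4:-→d5:-→d6:-→d7:-→d8:-→d9:-→d10:-→d11:-→d12:-→d13:-→d14:-→d15:-→d16:-→d17:-→d18:-→d19:-→d20:-→d21:-→d22:-→d23:-→d24:-→d25:-→d26:-→d27:-→d28:H2→d29:-→d30:-→d31:-→d32:H2 -> H2
  lookup 235.226.43.152: bits 11101011111000100010101110011000 walk d0:-→d1:-→d2:-→d3:-→d4:-→d5:-→d6:-→d7:-→d8:H0→d9:-→d10:-→d11:-→d12:-→d13:-→d14:-→d15:-→d16:H1→d17:-→d18:-→d19:-→d20:-→d21:-→d22:-→d23:-→d24:H0→d25:-→d26:-→d27:-→d28:H0→d29:-→d30:-→d31:-→d32:H0 -> H0
  add 118.254.12.208/28 -> H0 at depth 28
  lookup 235.226.43.0: bits 111010111110001000101011 walk d0:-→d1:-→d2:-→d3:-→d4:-→d5:-→d6:-→d7:-→d8:H0→d9:-→d10:-→d11:-→d12:-→d13:-→d14:-→d15:-→d16:H1→d17:-→d18:-→d19:-→d20:-→d21:-→d22:-→d23:-→d24:H0 -> H0
  del 235.226.43.144/28 (clear depth 28)
  add 0.0.0.0/0 -> H0 at depth 0
  lookup 235.226.36.224: bits 11101011111000100010 walk d0:H0→d1:-→d2:-→d3:-→d4:-→d5:-→d6:-→d7:-→d8:H0→d9:-→d10:-→d11:-→d12:-→d13:-→d14:-→d15:-→d16:H1→d17:-→d18:-→d19:-→d20:- -> H1
  del 147.252.38.27/32 (clear depth 32)
  lookup 235.0.0.94: bits 11101011 walk d0:H0→d1:-→d2:-→d3:-→d4:-→d5:-→d6:-→d7:-→d8:H0 -> H0
  lookup 118.254.12.208: bits 01110110111111100000110011010000 walk d0:H0→d1:-→d2:-→d3:-→d4:-→d5:-→d6:-→d7:-→d8:-→d9:-→d10:-→d11:-→d12:-→d13:-→d14:-→d15:-→d16:-→d17:-→d18:-→d19:-→d20:-→d21:-→d22:-→d23:-→d24:-→d25:-→d26:-→d27:-→d28:H0→d29:-→d30:-→d31:-→d32:H2 -> H2
  add 147.0.0.0/8 -> H2 at depth 8
  lookup 235.226.43.119: bits 111010111110001000101011 walk d0:H0→d1:-→d2:-→d3:-→d4:-→d5:-→d6:-→d7:-→d8:H0→d9:-→d10:-→d11:-→d12:-→d13:-→d14:-→d15:-→d16:H1→d17:-→d18:-→d19:-→d20:-→d21:-→d22:-→d23:-→d24:H0 -> H0
  lookup 235.226.6.79: bits 111010111110001000 walk d0:H0→d1:-→d2:-→d3:-→d4:-→d5:-→d6:-→d7:-→d8:H0→d9:-→d10:-→d11:-→d12:-→d13:-→d14:-→d15:-→d16:H1→d17:-→d18:- -> H1
  add 118.0.0.0/8 -> H2 at depth 8
  add 235.226.43.144/28 -> H0 at depth 28

== LOOKUPS ==
["H2","H0","H0","H0","H2","H0","H0","H1","H0","H2","H0","H1"]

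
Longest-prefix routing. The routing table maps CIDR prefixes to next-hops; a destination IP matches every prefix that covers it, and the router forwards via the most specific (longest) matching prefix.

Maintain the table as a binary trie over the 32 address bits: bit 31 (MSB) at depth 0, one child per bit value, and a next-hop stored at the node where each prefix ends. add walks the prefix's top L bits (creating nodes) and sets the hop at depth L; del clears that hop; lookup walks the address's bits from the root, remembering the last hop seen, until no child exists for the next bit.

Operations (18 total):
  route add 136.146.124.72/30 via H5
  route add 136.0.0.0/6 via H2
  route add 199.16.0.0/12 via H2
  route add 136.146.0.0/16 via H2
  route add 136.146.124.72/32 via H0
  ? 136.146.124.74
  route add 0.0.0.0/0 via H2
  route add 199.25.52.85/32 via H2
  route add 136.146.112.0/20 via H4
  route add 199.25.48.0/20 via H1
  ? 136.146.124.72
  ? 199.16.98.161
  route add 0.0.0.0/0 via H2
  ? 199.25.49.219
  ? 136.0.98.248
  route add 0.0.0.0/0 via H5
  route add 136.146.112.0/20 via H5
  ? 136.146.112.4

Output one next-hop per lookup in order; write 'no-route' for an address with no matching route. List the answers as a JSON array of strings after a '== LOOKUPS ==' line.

Apply in order:
  add 136.146.124.72/30 -> H5 at depth 30
  add 136.0.0.0/6 -> H2 at depth 6
  add 199.16.0.0/12 -> H2 at depth 12
  add 136.146.0.0/16 -> H2 at depth 16
  add 136.146.124.72/32 -> H0 at depth 32
  ? 136.146.124.74  path d0:-→d1:-→d2:-→d3:-→d4:-→d5:-→d6:H2→d7:-→d8:-→d9:-→d10:-→d11:-→d12:-→d13:-→d14:-→d15:-→d16:H2→d17:-→d18:-→d19:-→d20:-→d21:-→d22:-→d23:-→d24:-→d25:-→d26:-→d27:-→d28:-→d29:-→d30:H5  best=H5
  add 0.0.0.0/0 -> H2 at depth 0
  add 199.25.52.85/32 -> H2 at depth 32
  add 136.146.112.0/20 -> H4 at depth 20
  add 199.25.48.0/20 -> H1 at depth 20
  ? 136.146.124.72  path d0:H2→d1:-→d2:-→d3:-→d4:-→d5:-→d6:H2→d7:-→d8:-→d9:-→d10:-→d11:-→d12:-→d13:-→d14:-→d15:-→d16:H2→d17:-→d18:-→d19:-→d20:H4→d21:-→d22:-→d23:-→d24:-→d25:-→d26:-→d27:-→d28:-→d29:-→d30:H5→d31:-→d32:H0  best=H0
  ? 199.16.98.161  path d0:H2→d1:-→d2:-→d3:-→d4:-→d5:-→d6:-→d7:-→d8:-→d9:-→d10:-→d11:-→d12:H2  best=H2
  add 0.0.0.0/0 -> H2 at depth 0
  ? 199.25.49.219  path d0:H2→d1:-→d2:-→d3:-→d4:-→d5:-→d6:-→d7:-→d8:-→d9:-→d10:-→d11:-→d12:H2→d13:-→d14:-→d15:-→d16:-→d17:-→d18:-→d19:-→d20:H1→d21:-  best=H1
  ? 136.0.98.248  path d0:H2→d1:-→d2:-→d3:-→d4:-→d5:-→d6:H2→d7:-→d8:-  best=H2
  add 0.0.0.0/0 -> H5 at depth 0
  add 136.146.112.0/20 -> H5 at depth 20
  ? 136.146.112.4  path d0:H5→d1:-→d2:-→d3:-→d4:-→d5:-→d6:H2→d7:-→d8:-→d9:-→d10:-→d11:-→d12:-→d13:-→d14:-→d15:-→d16:H2→d17:-→d18:-→d19:-→d20:H5  best=H5

== LOOKUPS ==
["H5","H0","H2","H1","H2","H5"]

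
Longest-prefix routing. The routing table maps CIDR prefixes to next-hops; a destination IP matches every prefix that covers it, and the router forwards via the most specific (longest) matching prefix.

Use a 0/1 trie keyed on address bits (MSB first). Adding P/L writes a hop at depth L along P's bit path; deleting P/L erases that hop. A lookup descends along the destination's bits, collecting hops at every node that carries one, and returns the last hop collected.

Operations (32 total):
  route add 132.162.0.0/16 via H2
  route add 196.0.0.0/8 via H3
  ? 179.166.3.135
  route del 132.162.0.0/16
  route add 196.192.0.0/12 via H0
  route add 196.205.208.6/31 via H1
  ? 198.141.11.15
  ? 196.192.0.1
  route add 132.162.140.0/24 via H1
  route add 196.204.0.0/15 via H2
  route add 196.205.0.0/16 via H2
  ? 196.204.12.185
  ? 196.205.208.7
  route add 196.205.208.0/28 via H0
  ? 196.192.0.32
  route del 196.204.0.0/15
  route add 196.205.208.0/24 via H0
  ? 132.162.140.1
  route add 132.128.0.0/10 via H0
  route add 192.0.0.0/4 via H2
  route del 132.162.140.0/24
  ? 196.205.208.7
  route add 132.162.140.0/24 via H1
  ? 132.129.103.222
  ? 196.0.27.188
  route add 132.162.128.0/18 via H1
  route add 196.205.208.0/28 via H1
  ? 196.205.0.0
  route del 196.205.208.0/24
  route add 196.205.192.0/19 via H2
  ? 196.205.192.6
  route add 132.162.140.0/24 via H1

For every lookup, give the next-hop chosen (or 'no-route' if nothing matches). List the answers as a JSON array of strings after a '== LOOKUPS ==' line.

Trace:
  + 132.162.0.0/16 (H2) depth=16
  + 196.0.0.0/8 (H3) depth=8
  ? 179.166.3.135  path d0:-→d1:-→d2:-  best=no-route
  del 132.162.0.0/16 (clear depth 16)
  + 196.192.0.0/12 (H0) depth=12
  + 196.205.208.6/31 (H1) depth=31
  ? 198.141.11.15  path d0:-→d1:-→d2:-→d3:-→d4:-→d5:-→d6:-  best=no-route
  ? 196.192.0.1  path d0:-→d1:-→d2:-→d3:-→d4:-→d5:-→d6:-→d7:-→d8:H3→d9:-→d10:-→d11:-→d12:H0  best=H0
  + 132.162.140.0/24 (H1) depth=24
  + 196.204.0.0/15 (H2) depth=15
  + 196.205.0.0/16 (H2) depth=16
  ? 196.204.12.185  path d0:-→d1:-→d2:-→d3:-→d4:-→d5:-→d6:-→d7:-→d8:H3→d9:-→d10:-→d11:-→d12:H0→d13:-→d14:-→d15:H2  best=H2
  ? 196.205.208.7  path d0:-→d1:-→d2:-→d3:-→d4:-→d5:-→d6:-→d7:-→d8:H3→d9:-→d10:-→d11:-→d12:H0→d13:-→d14:-→d15:H2→d16:H2→d17:-→d18:-→d19:-→d20:-→d21:-→d22:-→d23:-→d24:-→d25:-→d26:-→d27:-→d28:-→d29:-→d30:-→d31:H1  best=H1
  + 196.205.208.0/28 (H0) depth=28
  ? 196.192.0.32  path d0:-→d1:-→d2:-→d3:-→d4:-→d5:-→d6:-→d7:-→d8:H3→d9:-→d10:-→d11:-→d12:H0  best=H0
  del 196.204.0.0/15 (clear depth 15)
  + 196.205.208.0/24 (H0) depth=24
  ? 132.162.140.1  path d0:-→d1:-→d2:-→d3:-→d4:-→d5:-→d6:-→d7:-→d8:-→d9:-→d10:-→d11:-→d12:-→d13:-→d14:-→d15:-→d16:-→d17:-→d18:-→d19:-→d20:-→d21:-→d22:-→d23:-→d24:H1  best=H1
  + 132.128.0.0/10 (H0) depth=10
  + 192.0.0.0/4 (H2) depth=4
  del 132.162.140.0/24 (clear depth 24)
  ? 196.205.208.7  path d0:-→d1:-→d2:-→d3:-→d4:H2→d5:-→d6:-→d7:-→d8:H3→d9:-→d10:-→d11:-→d12:H0→d13:-→d14:-→d15:-→d16:H2→d17:-→d18:-→d19:-→d20:-→d21:-→d22:-→d23:-→d24:H0→d25:-→d26:-→d27:-→d28:H0→d29:-→d30:-→d31:H1  best=H1
  + 132.162.140.0/24 (H1) depth=24
  ? 132.129.103.222  path d0:-→d1:-→d2:-→d3:-→d4:-→d5:-→d6:-→d7:-→d8:-→d9:-→d10:H0  best=H0
  ? 196.0.27.188  path d0:-→d1:-→d2:-→d3:-→d4:H2→d5:-→d6:-→d7:-→d8:H3  best=H3
  + 132.162.128.0/18 (H1) depth=18
  + 196.205.208.0/28 (H1) depth=28
  ? 196.205.0.0  path d0:-→d1:-→d2:-→d3:-→d4:H2→d5:-→d6:-→d7:-→d8:H3→d9:-→d10:-→d11:-→d12:H0→d13:-→d14:-→d15:-→d16:H2  best=H2
  del 196.205.208.0/24 (clear depth 24)
  + 196.205.192.0/19 (H2) depth=19
  ? 196.205.192.6  path d0:-→d1:-→d2:-→d3:-→d4:H2→d5:-→d6:-→d7:-→d8:H3→d9:-→d10:-→d11:-→d12:H0→d13:-→d14:-→d15:-→d16:H2→d17:-→d18:-→d19:H2  best=H2
  + 132.162.140.0/24 (H1) depth=24

== LOOKUPS ==
["no-route","no-route","H0","H2","H1","H0","H1","H1","H0","H3","H2","H2"]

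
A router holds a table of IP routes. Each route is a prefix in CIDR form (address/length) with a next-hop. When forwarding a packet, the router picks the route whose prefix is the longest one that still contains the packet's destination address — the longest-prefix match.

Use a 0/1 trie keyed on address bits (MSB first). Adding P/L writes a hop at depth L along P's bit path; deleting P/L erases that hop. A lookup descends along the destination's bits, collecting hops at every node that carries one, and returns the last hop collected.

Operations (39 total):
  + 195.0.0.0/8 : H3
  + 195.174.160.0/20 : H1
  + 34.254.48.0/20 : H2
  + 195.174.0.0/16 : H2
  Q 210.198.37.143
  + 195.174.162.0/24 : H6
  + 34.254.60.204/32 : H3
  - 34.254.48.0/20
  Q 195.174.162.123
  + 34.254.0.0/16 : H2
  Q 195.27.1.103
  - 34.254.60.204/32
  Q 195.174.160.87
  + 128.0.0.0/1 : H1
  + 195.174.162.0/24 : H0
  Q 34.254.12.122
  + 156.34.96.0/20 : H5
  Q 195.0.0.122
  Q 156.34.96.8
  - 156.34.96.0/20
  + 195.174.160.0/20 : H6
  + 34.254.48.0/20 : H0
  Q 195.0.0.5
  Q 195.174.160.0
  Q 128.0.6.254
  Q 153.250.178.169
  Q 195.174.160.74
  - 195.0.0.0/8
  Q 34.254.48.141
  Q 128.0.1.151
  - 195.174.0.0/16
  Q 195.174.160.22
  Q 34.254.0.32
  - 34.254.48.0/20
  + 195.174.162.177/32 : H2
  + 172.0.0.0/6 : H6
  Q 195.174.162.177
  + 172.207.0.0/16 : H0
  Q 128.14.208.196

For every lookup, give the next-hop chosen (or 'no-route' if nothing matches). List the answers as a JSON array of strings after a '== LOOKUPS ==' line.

Process each operation:
  + 195.0.0.0/8 (H3) depth=8
  + 195.174.160.0/20 (H1) depth=20
  + 34.254.48.0/20 (H2) depth=20
  + 195.174.0.0/16 (H2) depth=16
  lookup 210.198.37.143: bits 110 walk d0:-→d1:-→d2:-→d3:- -> no-route
  + 195.174.162.0/24 (H6) depth=24
  + 34.254.60.204/32 (H3) depth=32
  - 34.254.48.0/20 clear@20
  lookup 195.174.162.123: bits 110000111010111010100010 walk d0:-→d1:-→d2:-→d3:-→d4:-→d5:-→d6:-→d7:-→d8:H3→d9:-→d10:-→d11:-→d12:-→d13:-→d14:-→d15:-→d16:H2→d17:-→d18:-→d19:-→d20:H1→d21:-→d22:-→d23:-→d24:H6 -> H6
  + 34.254.0.0/16 (H2) depth=16
  lookup 195.27.1.103: bits 11000011 walk d0:-→d1:-→d2:-→d3:-→d4:-→d5:-→d6:-→d7:-→d8:H3 -> H3
  - 34.254.60.204/32 clear@32
  lookup 195.174.160.87: bits 1100001110101110101000 walk d0:-→d1:-→d2:-→d3:-→d4:-→d5:-→d6:-→d7:-→d8:H3→d9:-→d10:-→d11:-→d12:-→d13:-→d14:-→d15:-→d16:H2→d17:-→d18:-→d19:-→d20:H1→d21:-→d22:- -> H1
  + 128.0.0.0/1 (H1) depth=1
  + 195.174.162.0/24 (H0) depth=24
  lookup 34.254.12.122: bits 001000101111111000 walk d0:-→d1:-→d2:-→d3:-→d4:-→d5:-→d6:-→d7:-→d8:-→d9:-→d10:-→d11:-→d12:-→d13:-→d14:-→d15:-→d16:H2→d17:-→d18:- -> H2
  + 156.34.96.0/20 (H5) depth=20
  lookup 195.0.0.122: bits 11000011 walk d0:-→d1:H1→d2:-→d3:-→d4:-→d5:-→d6:-→d7:-→d8:H3 -> H3
  lookup 156.34.96.8: bits 10011100001000100110 walk d0:-→d1:H1→d2:-→d3:-→d4:-→d5:-→d6:-→d7:-→d8:-→d9:-→d10:-→d11:-→d12:-→d13:-→d14:-→d15:-→d16:-→d17:-→d18:-→d19:-→d20:H5 -> H5
  - 156.34.96.0/20 clear@20
  + 195.174.160.0/20 (H6) depth=20
  + 34.254.48.0/20 (H0) depth=20
  lookup 195.0.0.5: bits 11000011 walk d0:-→d1:H1→d2:-→d3:-→d4:-→d5:-→d6:-→d7:-→d8:H3 -> H3
  lookup 195.174.160.0: bits 1100001110101110101000 walk d0:-→d1:H1→d2:-→d3:-→d4:-→d5:-→d6:-→d7:-→d8:H3→d9:-→d10:-→d11:-→d12:-→d13:-→d14:-→d15:-→d16:H2→d17:-→d18:-→d19:-→d20:H6→d21:-→d22:- -> H6
  lookup 128.0.6.254: bits 100 walk d0:-→d1:H1→d2:-→d3:- -> H1
  lookup 153.250.178.169: bits 10011 walk d0:-→d1:H1→d2:-→d3:-→d4:-→d5:- -> H1
  lookup 195.174.160.74: bits 1100001110101110101000 walk d0:-→d1:H1→d2:-→d3:-→d4:-→d5:-→d6:-→d7:-→d8:H3→d9:-→d10:-→d11:-→d12:-→d13:-→d14:-→d15:-→d16:H2→d17:-→d18:-→d19:-→d20:H6→d21:-→d22:- -> H6
  - 195.0.0.0/8 clear@8
  lookup 34.254.48.141: bits 00100010111111100011 walk d0:-→d1:-→d2:-→d3:-→d4:-→d5:-→d6:-→d7:-→d8:-→d9:-→d10:-→d11:-→d12:-→d13:-→d14:-→d15:-→d16:H2→d17:-→d18:-→d19:-→d20:H0 -> H0
  lookup 128.0.1.151: bits 100 walk d0:-→d1:H1→d2:-→d3:- -> H1
  - 195.174.0.0/16 clear@16
  lookup 195.174.160.22: bits 1100001110101110101000 walk d0:-→d1:H1→d2:-→d3:-→d4:-→d5:-→d6:-→d7:-→d8:-→d9:-→d10:-→d11:-→d12:-→d13:-→d14:-→d15:-→d16:-→d17:-→d18:-→d19:-→d20:H6→d21:-→d22:- -> H6
  lookup 34.254.0.32: bits 001000101111111000 walk d0:-→d1:-→d2:-→d3:-→d4:-→d5:-→d6:-→d7:-→d8:-→d9:-→d10:-→d11:-→d12:-→d13:-→d14:-→d15:-→d16:H2→d17:-→d18:- -> H2
  - 34.254.48.0/20 clear@20
  + 195.174.162.177/32 (H2) depth=32
  + 172.0.0.0/6 (H6) depth=6
  lookup 195.174.162.177: bits 11000011101011101010001010110001 walk d0:-→d1:H1→d2:-→d3:-→d4:-→d5:-→d6:-→d7:-→d8:-→d9:-→d10:-→d11:-→d12:-→d13:-→d14:-→d15:-→d16:-→d17:-→d18:-→d19:-→d20:H6→d21:-→d22:-→d23:-→d24:H0→d25:-→d26:-→d27:-→d28:-→d29:-→d30:-→d31:-→d32:H2 -> H2
  + 172.207.0.0/16 (H0) depth=16
  lookup 128.14.208.196: bits 100 walk d0:-→d1:H1→d2:-→d3:- -> H1

== LOOKUPS ==
["no-route","H6","H3","H1","H2","H3","H5","H3","H6","H1","H1","H6","H0","H1","H6","H2","H2","H1"]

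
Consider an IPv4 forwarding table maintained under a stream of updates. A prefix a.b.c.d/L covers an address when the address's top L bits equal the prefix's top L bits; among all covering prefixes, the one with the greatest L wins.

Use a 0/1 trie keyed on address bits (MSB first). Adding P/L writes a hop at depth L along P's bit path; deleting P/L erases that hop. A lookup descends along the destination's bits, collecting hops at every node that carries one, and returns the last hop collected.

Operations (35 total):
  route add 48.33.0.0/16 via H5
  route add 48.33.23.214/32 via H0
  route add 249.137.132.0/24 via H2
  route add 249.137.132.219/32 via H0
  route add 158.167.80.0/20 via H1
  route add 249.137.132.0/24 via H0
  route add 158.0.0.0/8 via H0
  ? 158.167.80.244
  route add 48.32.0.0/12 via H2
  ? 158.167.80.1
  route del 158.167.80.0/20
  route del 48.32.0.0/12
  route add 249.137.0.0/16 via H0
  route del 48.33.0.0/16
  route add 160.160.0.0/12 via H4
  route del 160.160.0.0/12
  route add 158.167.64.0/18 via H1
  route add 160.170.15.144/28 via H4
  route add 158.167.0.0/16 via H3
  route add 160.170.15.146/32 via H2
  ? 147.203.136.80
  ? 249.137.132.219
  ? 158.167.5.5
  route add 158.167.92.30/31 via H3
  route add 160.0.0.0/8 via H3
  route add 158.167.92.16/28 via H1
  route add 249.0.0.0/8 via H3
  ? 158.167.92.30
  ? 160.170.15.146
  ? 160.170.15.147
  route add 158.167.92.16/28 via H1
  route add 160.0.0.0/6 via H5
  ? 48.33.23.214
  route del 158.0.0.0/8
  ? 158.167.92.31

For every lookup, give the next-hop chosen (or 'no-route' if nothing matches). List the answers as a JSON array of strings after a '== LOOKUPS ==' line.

Process each operation:
  add 48.33.0.0/16 -> H5 at depth 16
  add 48.33.23.214/32 -> H0 at depth 32
  add 249.137.132.0/24 -> H2 at depth 24
  add 249.137.132.219/32 -> H0 at depth 32
  add 158.167.80.0/20 -> H1 at depth 20
  add 249.137.132.0/24 -> H0 at depth 24
  add 158.0.0.0/8 -> H0 at depth 8
  ? 158.167.80.244  path d0:-→d1:-→d2:-→d3:-→d4:-→d5:-→d6:-→d7:-→d8:H0→d9:-→d10:-→d11:-→d12:-→d13:-→d14:-→d15:-→d16:-→d17:-→d18:-→d19:-→d20:H1  best=H1
  add 48.32.0.0/12 -> H2 at depth 12
  ? 158.167.80.1  path d0:-→d1:-→d2:-→d3:-→d4:-→d5:-→d6:-→d7:-→d8:H0→d9:-→d10:-→d11:-→d12:-→d13:-→d14:-→d15:-→d16:-→d17:-→d18:-→d19:-→d20:H1  best=H1
  - 158.167.80.0/20 clear@20
  - 48.32.0.0/12 clear@12
  add 249.137.0.0/16 -> H0 at depth 16
  - 48.33.0.0/16 clear@16
  add 160.160.0.0/12 -> H4 at depth 12
  - 160.160.0.0/12 clear@12
  add 158.167.64.0/18 -> H1 at depth 18
  add 160.170.15.144/28 -> H4 at depth 28
  add 158.167.0.0/16 -> H3 at depth 16
  add 160.170.15.146/32 -> H2 at depth 32
  ? 147.203.136.80  path d0:-→d1:-→d2:-→d3:-→d4:-  best=no-route
  ? 249.137.132.219  path d0:-→d1:-→d2:-→d3:-→d4:-→d5:-→d6:-→d7:-→d8:-→d9:-→d10:-→d11:-→d12:-→d13:-→d14:-→d15:-→d16:H0→d17:-→d18:-→d19:-→d20:-→d21:-→d22:-→d23:-→d24:H0→d25:-→d26:-→d27:-→d28:-→d29:-→d30:-→d31:-→d32:H0  best=H0
  ? 158.167.5.5  path d0:-→d1:-→d2:-→d3:-→d4:-→d5:-→d6:-→d7:-→d8:H0→d9:-→d10:-→d11:-→d12:-→d13:-→d14:-→d15:-→d16:H3→d17:-  best=H3
  add 158.167.92.30/31 -> H3 at depth 31
  add 160.0.0.0/8 -> H3 at depth 8
  add 158.167.92.16/28 -> H1 at depth 28
  add 249.0.0.0/8 -> H3 at depth 8
  ? 158.167.92.30  path d0:-→d1:-→d2:-→d3:-→d4:-→d5:-→d6:-→d7:-→d8:H0→d9:-→d10:-→d11:-→d12:-→d13:-→d14:-→d15:-→d16:H3→d17:-→d18:H1→d19:-→d20:-→d21:-→d22:-→d23:-→d24:-→d25:-→d26:-→d27:-→d28:H1→d29:-→d30:-→d31:H3  best=H3
  ? 160.170.15.146  path d0:-→d1:-→d2:-→d3:-→d4:-→d5:-→d6:-→d7:-→d8:H3→d9:-→d10:-→d11:-→d12:-→d13:-→d14:-→d15:-→d16:-→d17:-→d18:-→d19:-→d20:-→d21:-→d22:-→d23:-→d24:-→d25:-→d26:-→d27:-→d28:H4→d29:-→d30:-→d31:-→d32:H2  best=H2
  ? 160.170.15.147  path d0:-→d1:-→d2:-→d3:-→d4:-→d5:-→d6:-→d7:-→d8:H3→d9:-→d10:-→d11:-→d12:-→d13:-→d14:-→d15:-→d16:-→d17:-→d18:-→d19:-→d20:-→d21:-→d22:-→d23:-→d24:-→d25:-→d26:-→d27:-→d28:H4→d29:-→d30:-→d31:-  best=H4
  add 158.167.92.16/28 -> H1 at depth 28
  add 160.0.0.0/6 -> H5 at depth 6
  ? 48.33.23.214  path d0:-→d1:-→d2:-→d3:-→d4:-→d5:-→d6:-→d7:-→d8:-→d9:-→d10:-→d11:-→d12:-→d13:-→d14:-→d15:-→d16:-→d17:-→d18:-→d19:-→d20:-→d21:-→d22:-→d23:-→d24:-→d25:-→d26:-→d27:-→d28:-→d29:-→d30:-→d31:-→d32:H0  best=H0
  - 158.0.0.0/8 clear@8
  ? 158.167.92.31  path d0:-→d1:-→d2:-→d3:-→d4:-→d5:-→d6:-→d7:-→d8:-→d9:-→d10:-→d11:-→d12:-→d13:-→d14:-→d15:-→d16:H3→d17:-→d18:H1→d19:-→d20:-→d21:-→d22:-→d23:-→d24:-→d25:-→d26:-→d27:-→d28:H1→d29:-→d30:-→d31:H3  best=H3

== LOOKUPS ==
["H1","H1","no-route","H0","H3","H3","H2","H4","H0","H3"]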